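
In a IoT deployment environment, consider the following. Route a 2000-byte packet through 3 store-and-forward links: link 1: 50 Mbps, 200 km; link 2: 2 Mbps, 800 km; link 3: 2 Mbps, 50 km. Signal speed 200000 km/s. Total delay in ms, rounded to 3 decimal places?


Packet = 2000 bytes = 16000 bits. Store-and-forward: sum (t_trans + t_prop) per link.
Link 1: t_trans = 16000/(50*10^6) s = 0.3200 ms; t_prop = 200/200000 s = 1.0000 ms; subtotal = 1.3200 ms
Link 2: t_trans = 16000/(2*10^6) s = 8.0000 ms; t_prop = 800/200000 s = 4.0000 ms; subtotal = 12.0000 ms
Link 3: t_trans = 16000/(2*10^6) s = 8.0000 ms; t_prop = 50/200000 s = 0.2500 ms; subtotal = 8.2500 ms
End-to-end = 1.3200 + 12.0000 + 8.2500 = 21.5700 ms -> 21.570 ms (3 dp)

21.570


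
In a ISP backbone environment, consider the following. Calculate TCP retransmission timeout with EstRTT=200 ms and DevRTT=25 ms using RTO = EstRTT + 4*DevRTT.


Given: EstRTT = 200 ms, DevRTT = 25 ms
Timeout = EstRTT + 4 * DevRTT
4 * DevRTT = 4 * 25 = 100
Timeout = 200 + 100 = 300 ms

300


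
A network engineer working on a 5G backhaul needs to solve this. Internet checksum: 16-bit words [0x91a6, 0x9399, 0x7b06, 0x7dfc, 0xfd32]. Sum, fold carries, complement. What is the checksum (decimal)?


Given words: [0x91a6, 0x9399, 0x7b06, 0x7dfc, 0xfd32]
Step 1: Sum all words
Raw sum = 37286 + 37785 + 31494 + 32252 + 64818 = 203635
Step 2: Fold carry: (7027 + 3) = 7030
One's complement = ~7030 & 0xFFFF = 58505

58505


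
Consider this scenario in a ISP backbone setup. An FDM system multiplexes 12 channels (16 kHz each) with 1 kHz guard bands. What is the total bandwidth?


Given: 12 channels, 16 kHz each, guard = 1 kHz
Channel bandwidth = 12 * 16 = 192 kHz
Guard bands = 11 gaps * 1 kHz = 11 kHz
Total = 192 + 11 = 203 kHz

203


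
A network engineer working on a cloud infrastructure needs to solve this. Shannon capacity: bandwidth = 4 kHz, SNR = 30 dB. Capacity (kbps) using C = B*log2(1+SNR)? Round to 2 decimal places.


Given: B = 4 kHz, SNR = 30 dB
SNR linear = 10^(30/10) = 1000
1 + SNR = 1001
log2(1001) = 9.9672262588
C = 4 * 1000 * 9.9672262588 = 39868.9050 bps
C = 39.868905 kbps -> 39.87 kbps (2 dp)

39.87


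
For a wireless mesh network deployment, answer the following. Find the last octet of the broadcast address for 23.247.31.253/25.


Given: IP = 23.247.31.253, prefix = /25
Host bits = 32 - 25 = 7
Network last octet = 253 AND mask = 128
Host part size = 2^7 - 1 = 127
Broadcast last octet = 128 OR 127 = 255

255


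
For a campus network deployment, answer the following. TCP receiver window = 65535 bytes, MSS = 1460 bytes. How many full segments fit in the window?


Given: RWND = 65535 bytes, MSS = 1460 bytes
Full segments = floor(RWND / MSS)
Full segments = floor(65535 / 1460)
Full segments = floor(44.887) = 44

44


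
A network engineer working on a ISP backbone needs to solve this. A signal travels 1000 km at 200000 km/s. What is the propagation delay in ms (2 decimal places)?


Given: distance = 1000 km, speed = 200000 km/s
Delay = distance / speed = 1000 / 200000 seconds
Delay in ms = 1000 * 1000 / 200000
Delay = 5.0000 ms
Rounded to 2 dp = 5.00 ms

5.00


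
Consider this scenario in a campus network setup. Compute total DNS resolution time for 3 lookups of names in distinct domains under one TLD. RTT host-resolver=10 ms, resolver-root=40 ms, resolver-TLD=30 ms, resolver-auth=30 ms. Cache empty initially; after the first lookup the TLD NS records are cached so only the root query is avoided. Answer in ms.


Lookup 1 (cold cache): local + root + TLD + auth = 10 + 40 + 30 + 30 = 110 ms
Lookups 2..3 (TLD NS cached -> skip root; new domain -> still ask TLD and auth): local + TLD + auth = 10 + 30 + 30 = 70 ms each
Remaining 2 lookups: 2 * 70 = 140 ms
Total = 110 + 140 = 250 ms

250


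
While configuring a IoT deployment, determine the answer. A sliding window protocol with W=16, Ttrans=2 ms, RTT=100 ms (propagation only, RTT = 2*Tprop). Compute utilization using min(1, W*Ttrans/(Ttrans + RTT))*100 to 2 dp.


Given: W = 16, Ttrans = 2 ms, RTT = 100 ms (= 2 * Tprop, Tprop = 50 ms)
Cycle time = Ttrans + RTT = 2 + 100 = 102 ms (first packet sent until its ACK returns)
W * Ttrans = 16 * 2 = 32 ms of sending per cycle
W * Ttrans / (Ttrans + RTT) = 32 / 102 = 0.313725
U = min(1, 0.313725) = 0.313725
U% = 31.37%

31.37


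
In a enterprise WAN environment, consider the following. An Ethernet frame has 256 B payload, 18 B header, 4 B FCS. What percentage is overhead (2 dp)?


Given: payload = 256 B, header = 18 B, trailer = 4 B
Overhead bytes = header + trailer = 18 + 4 = 22
Total frame = payload + overhead = 256 + 22 = 278
Overhead % = 22 / 278 * 100 = 7.9137% -> 7.91% (2 dp)

7.91


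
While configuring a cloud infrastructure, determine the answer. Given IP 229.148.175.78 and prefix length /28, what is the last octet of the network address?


Given: IP = 229.148.175.78, prefix = /28
Subnet mask = 255.255.255.240
Last octet of IP: 78
Last octet of mask: 240
Network last octet = 78 AND 240 = 64

64


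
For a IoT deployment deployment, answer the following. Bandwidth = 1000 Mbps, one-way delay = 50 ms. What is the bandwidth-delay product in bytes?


Given: bandwidth = 1000 Mbps, delay = 50 ms
BDP in bits = 1000 * 10^6 * 50 / 1000
BDP in bits = 50000000
BDP in bytes = 50000000 / 8 = 6250000

6250000


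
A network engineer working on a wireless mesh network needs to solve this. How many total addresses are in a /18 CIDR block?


Given: CIDR prefix /18
Host bits = 32 - 18 = 14
Total addresses = 2^14 = 16384

16384


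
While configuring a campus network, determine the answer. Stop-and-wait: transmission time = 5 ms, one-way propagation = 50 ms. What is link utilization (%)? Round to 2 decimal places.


Given: Ttrans = 5 ms, Tprop = 50 ms
RTT = 2 * Tprop = 2 * 50 = 100 ms
U = Ttrans / (Ttrans + RTT)
U = 5 / (5 + 100)
U = 5 / 105 = 0.047619
U% = 4.76%

4.76


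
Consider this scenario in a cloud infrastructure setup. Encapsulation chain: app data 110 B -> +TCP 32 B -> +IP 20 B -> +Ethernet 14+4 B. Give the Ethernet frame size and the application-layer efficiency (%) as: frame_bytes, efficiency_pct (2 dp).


TCP segment = 110 + 32 = 142 B
IP packet = 142 + 20 = 162 B
Ethernet frame = 162 + 14 + 4 = 180 B
Efficiency = app / frame = 110 / 180 = 0.611111 = 61.1111% -> 61.11% (2 dp)

180, 61.11


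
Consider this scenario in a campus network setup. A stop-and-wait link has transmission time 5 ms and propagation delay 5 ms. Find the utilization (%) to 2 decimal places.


Given: Ttrans = 5 ms, Tprop = 5 ms
RTT = 2 * Tprop = 2 * 5 = 10 ms
U = Ttrans / (Ttrans + RTT)
U = 5 / (5 + 10)
U = 5 / 15 = 0.333333
U% = 33.33%

33.33


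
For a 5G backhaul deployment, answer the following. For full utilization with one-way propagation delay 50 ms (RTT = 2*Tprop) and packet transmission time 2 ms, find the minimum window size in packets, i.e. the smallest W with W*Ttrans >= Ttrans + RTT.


Given: Ttrans = 2 ms, RTT = 100 ms (= 2 * Tprop, Tprop = 50 ms)
Time until first ACK returns = Ttrans + RTT = 2 + 100 = 102 ms
Need W * Ttrans >= Ttrans + RTT  ->  W >= (Ttrans + RTT) / Ttrans
(Ttrans + RTT) / Ttrans = 102 / 2 = 51
W_min = ceil(51) = 51

51


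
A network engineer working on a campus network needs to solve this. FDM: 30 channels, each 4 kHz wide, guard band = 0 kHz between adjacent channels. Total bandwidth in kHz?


Given: 30 channels, 4 kHz each, guard = 0 kHz
Channel bandwidth = 30 * 4 = 120 kHz
Guard bands = 29 gaps * 0 kHz = 0 kHz
Total = 120 + 0 = 120 kHz

120


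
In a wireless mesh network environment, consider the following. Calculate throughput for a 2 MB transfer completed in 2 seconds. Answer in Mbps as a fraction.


Given: file = 2 MB, time = 2 s
File in Mb = 2 * 8 = 16 Mb
Throughput = 16 / 2 Mbps
Throughput = 8 Mbps

8


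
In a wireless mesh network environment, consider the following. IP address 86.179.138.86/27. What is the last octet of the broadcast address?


Given: IP = 86.179.138.86, prefix = /27
Host bits = 32 - 27 = 5
Network last octet = 86 AND mask = 64
Host part size = 2^5 - 1 = 31
Broadcast last octet = 64 OR 31 = 95

95


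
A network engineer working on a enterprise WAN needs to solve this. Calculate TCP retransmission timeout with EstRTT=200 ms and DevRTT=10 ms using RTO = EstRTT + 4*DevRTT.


Given: EstRTT = 200 ms, DevRTT = 10 ms
Timeout = EstRTT + 4 * DevRTT
4 * DevRTT = 4 * 10 = 40
Timeout = 200 + 40 = 240 ms

240


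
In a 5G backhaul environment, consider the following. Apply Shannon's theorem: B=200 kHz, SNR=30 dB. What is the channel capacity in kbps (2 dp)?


Given: B = 200 kHz, SNR = 30 dB
SNR linear = 10^(30/10) = 1000
1 + SNR = 1001
log2(1001) = 9.9672262588
C = 200 * 1000 * 9.9672262588 = 1993445.2518 bps
C = 1993.445252 kbps -> 1993.45 kbps (2 dp)

1993.45


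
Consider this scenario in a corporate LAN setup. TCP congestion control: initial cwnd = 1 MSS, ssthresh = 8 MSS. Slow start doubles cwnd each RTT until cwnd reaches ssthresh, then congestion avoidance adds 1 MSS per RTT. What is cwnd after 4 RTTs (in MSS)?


RTT 0: cwnd = 1 MSS (initial)
RTT 1: cwnd = 2 MSS (slow start, doubled)
RTT 2: cwnd = 4 MSS (slow start, doubled)
RTT 3: cwnd = 8 MSS (slow start, doubled)
RTT 4: cwnd = 9 MSS (congestion avoidance, +1)

9


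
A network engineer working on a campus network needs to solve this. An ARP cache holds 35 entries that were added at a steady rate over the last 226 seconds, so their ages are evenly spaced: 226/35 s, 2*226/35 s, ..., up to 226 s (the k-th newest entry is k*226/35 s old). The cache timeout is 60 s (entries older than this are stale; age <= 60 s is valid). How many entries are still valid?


Ages are k * 226/35 s for k = 1..35 (spacing = 6.4571 s).
Entry k is valid iff k * 226/35 <= 60 iff k <= 35 * 60 / 226 = 9.2920
n_valid = floor(9.2920) = 9
(n_stale = 35 - 9 = 26)

9


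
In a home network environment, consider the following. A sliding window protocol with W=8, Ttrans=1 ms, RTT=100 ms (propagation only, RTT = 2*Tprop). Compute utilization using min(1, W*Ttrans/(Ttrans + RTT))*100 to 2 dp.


Given: W = 8, Ttrans = 1 ms, RTT = 100 ms (= 2 * Tprop, Tprop = 50 ms)
Cycle time = Ttrans + RTT = 1 + 100 = 101 ms (first packet sent until its ACK returns)
W * Ttrans = 8 * 1 = 8 ms of sending per cycle
W * Ttrans / (Ttrans + RTT) = 8 / 101 = 0.079208
U = min(1, 0.079208) = 0.079208
U% = 7.92%

7.92


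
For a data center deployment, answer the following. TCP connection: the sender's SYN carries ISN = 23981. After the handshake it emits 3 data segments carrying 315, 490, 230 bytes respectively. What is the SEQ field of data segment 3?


The SYN occupies sequence number ISN = 23981, so the first data byte is ISN + 1 = 23982.
SEQ of data segment i = (ISN + 1) + sum of payload sizes of segments 1..i-1.
Segment 1: SEQ = 23982, payload = 315 bytes
Segment 2: SEQ = 24297, payload = 490 bytes
Segment 3: SEQ = 24787, payload = 230 bytes
SEQ of segment 3 = 23982 + 315 + 490 = 24787

24787


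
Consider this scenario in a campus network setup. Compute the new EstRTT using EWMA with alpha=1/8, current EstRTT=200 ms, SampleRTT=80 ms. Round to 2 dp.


Given: EstRTT = 200 ms, SampleRTT = 80 ms, alpha = 1/8
New EstRTT = (1 - alpha) * EstRTT + alpha * SampleRTT
(7/8) * 200 = 175
(1/8) * 80 = 10
New EstRTT = 175 + 10 = 185 ms -> 185.00 ms (2 dp)

185.00


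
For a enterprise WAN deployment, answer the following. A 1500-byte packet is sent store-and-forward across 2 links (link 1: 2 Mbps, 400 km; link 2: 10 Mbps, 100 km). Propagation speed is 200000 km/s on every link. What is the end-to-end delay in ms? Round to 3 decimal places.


Packet = 1500 bytes = 12000 bits. Store-and-forward: sum (t_trans + t_prop) per link.
Link 1: t_trans = 12000/(2*10^6) s = 6.0000 ms; t_prop = 400/200000 s = 2.0000 ms; subtotal = 8.0000 ms
Link 2: t_trans = 12000/(10*10^6) s = 1.2000 ms; t_prop = 100/200000 s = 0.5000 ms; subtotal = 1.7000 ms
End-to-end = 8.0000 + 1.7000 = 9.7000 ms -> 9.700 ms (3 dp)

9.700


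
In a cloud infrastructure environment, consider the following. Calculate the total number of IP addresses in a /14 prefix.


Given: CIDR prefix /14
Host bits = 32 - 14 = 18
Total addresses = 2^18 = 262144

262144


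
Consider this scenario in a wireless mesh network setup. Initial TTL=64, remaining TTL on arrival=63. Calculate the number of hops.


Given: initial TTL = 64, received TTL = 63
Hops = initial TTL - received TTL
Hops = 64 - 63 = 1

1


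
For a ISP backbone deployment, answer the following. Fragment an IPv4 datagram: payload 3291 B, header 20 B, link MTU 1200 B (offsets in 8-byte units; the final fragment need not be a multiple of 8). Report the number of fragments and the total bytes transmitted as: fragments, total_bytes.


Max data per non-final fragment = floor((MTU - header)/8)*8 = floor((1200 - 20)/8)*8 = floor(1180/8)*8 = 1176 B
Final fragment needs no 8-byte alignment: it can carry up to MTU - header = 1180 B
Non-final fragments needed = ceil((payload - 1180) / 1176) = ceil(2111/1176) = ceil(1.7951) = 2
Number of fragments = 2 + 1 = 3
Fragment sizes (data): 2 * 1176 B + 939 B (last, 939 <= 1180 OK)
Total bytes sent = payload + n_frags * header = 3291 + 3*20 = 3291 + 60 = 3351 B

3, 3351


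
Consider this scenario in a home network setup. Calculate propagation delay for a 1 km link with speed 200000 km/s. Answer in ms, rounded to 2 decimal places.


Given: distance = 1 km, speed = 200000 km/s
Delay = distance / speed = 1 / 200000 seconds
Delay in ms = 1 * 1000 / 200000
Delay = 0.0050 ms
Rounded to 2 dp = 0.01 ms

0.01


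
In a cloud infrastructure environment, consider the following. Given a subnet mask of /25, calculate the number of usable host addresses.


Given: subnet mask /25
Host bits = 32 - 25 = 7
Total addresses = 2^7 = 128
Usable hosts = 128 - 2 (network + broadcast) = 126

126


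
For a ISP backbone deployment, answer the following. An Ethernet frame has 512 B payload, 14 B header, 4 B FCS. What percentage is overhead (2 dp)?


Given: payload = 512 B, header = 14 B, trailer = 4 B
Overhead bytes = header + trailer = 14 + 4 = 18
Total frame = payload + overhead = 512 + 18 = 530
Overhead % = 18 / 530 * 100 = 3.3962% -> 3.40% (2 dp)

3.40


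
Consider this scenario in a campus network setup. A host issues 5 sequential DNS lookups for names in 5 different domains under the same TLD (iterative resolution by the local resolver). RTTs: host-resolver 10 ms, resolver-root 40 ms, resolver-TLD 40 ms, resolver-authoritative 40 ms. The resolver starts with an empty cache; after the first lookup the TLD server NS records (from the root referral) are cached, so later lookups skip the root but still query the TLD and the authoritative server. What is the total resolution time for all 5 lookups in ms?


Lookup 1 (cold cache): local + root + TLD + auth = 10 + 40 + 40 + 40 = 130 ms
Lookups 2..5 (TLD NS cached -> skip root; new domain -> still ask TLD and auth): local + TLD + auth = 10 + 40 + 40 = 90 ms each
Remaining 4 lookups: 4 * 90 = 360 ms
Total = 130 + 360 = 490 ms

490


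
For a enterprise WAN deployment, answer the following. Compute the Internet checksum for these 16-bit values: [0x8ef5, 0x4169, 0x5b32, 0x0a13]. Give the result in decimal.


Given words: [0x8ef5, 0x4169, 0x5b32, 0x0a13]
Step 1: Sum all words
Raw sum = 36597 + 16745 + 23346 + 2579 = 79267
Step 2: Fold carry: (13731 + 1) = 13732
One's complement = ~13732 & 0xFFFF = 51803

51803


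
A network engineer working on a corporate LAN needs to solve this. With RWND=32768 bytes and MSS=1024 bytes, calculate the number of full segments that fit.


Given: RWND = 32768 bytes, MSS = 1024 bytes
Full segments = floor(RWND / MSS)
Full segments = floor(32768 / 1024)
Full segments = floor(32.0) = 32

32


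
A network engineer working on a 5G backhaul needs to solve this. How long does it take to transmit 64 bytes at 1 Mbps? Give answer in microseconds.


Given: packet = 64 bytes, bandwidth = 1 Mbps
Packet in bits = 64 * 8 = 512 bits
Bandwidth = 1 * 10^6 = 1000000 bps
Time = 512 / 1000000 seconds
Time in us = 512 * 10^6 / 1000000 = 512

512


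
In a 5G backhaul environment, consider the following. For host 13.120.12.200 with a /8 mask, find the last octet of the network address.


Given: IP = 13.120.12.200, prefix = /8
Subnet mask = 255.0.0.0
Last octet of IP: 200
Last octet of mask: 0
Network last octet = 200 AND 0 = 0

0


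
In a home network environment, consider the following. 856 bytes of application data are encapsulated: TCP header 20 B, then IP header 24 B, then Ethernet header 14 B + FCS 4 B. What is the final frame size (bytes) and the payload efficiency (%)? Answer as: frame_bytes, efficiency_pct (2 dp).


TCP segment = 856 + 20 = 876 B
IP packet = 876 + 24 = 900 B
Ethernet frame = 900 + 14 + 4 = 918 B
Efficiency = app / frame = 856 / 918 = 0.932462 = 93.2462% -> 93.25% (2 dp)

918, 93.25


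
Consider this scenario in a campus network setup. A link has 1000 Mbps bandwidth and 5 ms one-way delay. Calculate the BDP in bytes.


Given: bandwidth = 1000 Mbps, delay = 5 ms
BDP in bits = 1000 * 10^6 * 5 / 1000
BDP in bits = 5000000
BDP in bytes = 5000000 / 8 = 625000

625000


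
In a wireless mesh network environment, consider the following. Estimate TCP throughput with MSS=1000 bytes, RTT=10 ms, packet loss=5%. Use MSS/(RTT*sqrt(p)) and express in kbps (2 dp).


Given: MSS = 1000 bytes, RTT = 10 ms, loss = 5%
RTT in seconds = 10 / 1000 = 0.01
Loss rate = 5% = 0.05
sqrt(loss) = sqrt(0.05) = 0.223606797750
Throughput (bytes/s) = 1000 / (0.01 * 0.223606797750) = 447213.5955
Throughput (kbps) = 447213.5955 * 8 / 1000 = 3577.708764 -> 3577.71 kbps (2 dp)

3577.71


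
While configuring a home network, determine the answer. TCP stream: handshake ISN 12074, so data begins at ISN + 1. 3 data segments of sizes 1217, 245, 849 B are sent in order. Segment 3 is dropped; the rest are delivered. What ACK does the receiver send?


SYN uses sequence number 12074; first data byte = ISN + 1 = 12075.
Segment 1: SEQ = 12075, len = 1217 B, covers [12075, 13291]
Segment 2: SEQ = 13292, len = 245 B, covers [13292, 13536]
Segment 3: SEQ = 13537, len = 849 B, covers [13537, 14385] [LOST]
In-order data received: bytes [12075, 13536] (segments 1..2).
Segment 3 missing -> gap begins at byte 13537.
Cumulative ACK = next expected in-order byte = 12075 + 1217 + 245 = 13537

13537


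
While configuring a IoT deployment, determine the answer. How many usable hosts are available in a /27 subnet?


Given: subnet mask /27
Host bits = 32 - 27 = 5
Total addresses = 2^5 = 32
Usable hosts = 32 - 2 (network + broadcast) = 30

30


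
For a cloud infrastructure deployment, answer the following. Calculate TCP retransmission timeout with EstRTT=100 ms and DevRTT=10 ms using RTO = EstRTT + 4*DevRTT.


Given: EstRTT = 100 ms, DevRTT = 10 ms
Timeout = EstRTT + 4 * DevRTT
4 * DevRTT = 4 * 10 = 40
Timeout = 100 + 40 = 140 ms

140


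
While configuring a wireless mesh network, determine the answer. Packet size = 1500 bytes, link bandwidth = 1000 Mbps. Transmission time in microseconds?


Given: packet = 1500 bytes, bandwidth = 1000 Mbps
Packet in bits = 1500 * 8 = 12000 bits
Bandwidth = 1000 * 10^6 = 1000000000 bps
Time = 12000 / 1000000000 seconds
Time in us = 12000 * 10^6 / 1000000000 = 12

12


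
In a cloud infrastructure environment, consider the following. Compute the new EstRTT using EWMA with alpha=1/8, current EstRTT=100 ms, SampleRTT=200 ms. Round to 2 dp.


Given: EstRTT = 100 ms, SampleRTT = 200 ms, alpha = 1/8
New EstRTT = (1 - alpha) * EstRTT + alpha * SampleRTT
(7/8) * 100 = 87.5
(1/8) * 200 = 25
New EstRTT = 87.5 + 25 = 112.5 ms -> 112.50 ms (2 dp)

112.50


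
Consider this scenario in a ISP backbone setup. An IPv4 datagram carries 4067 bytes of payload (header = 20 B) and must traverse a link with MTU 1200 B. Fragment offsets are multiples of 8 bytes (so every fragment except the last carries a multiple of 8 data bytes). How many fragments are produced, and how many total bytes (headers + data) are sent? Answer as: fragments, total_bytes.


Max data per non-final fragment = floor((MTU - header)/8)*8 = floor((1200 - 20)/8)*8 = floor(1180/8)*8 = 1176 B
Final fragment needs no 8-byte alignment: it can carry up to MTU - header = 1180 B
Non-final fragments needed = ceil((payload - 1180) / 1176) = ceil(2887/1176) = ceil(2.4549) = 3
Number of fragments = 3 + 1 = 4
Fragment sizes (data): 3 * 1176 B + 539 B (last, 539 <= 1180 OK)
Total bytes sent = payload + n_frags * header = 4067 + 4*20 = 4067 + 80 = 4147 B

4, 4147


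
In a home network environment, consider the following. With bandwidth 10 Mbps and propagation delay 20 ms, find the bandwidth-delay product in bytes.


Given: bandwidth = 10 Mbps, delay = 20 ms
BDP in bits = 10 * 10^6 * 20 / 1000
BDP in bits = 200000
BDP in bytes = 200000 / 8 = 25000

25000


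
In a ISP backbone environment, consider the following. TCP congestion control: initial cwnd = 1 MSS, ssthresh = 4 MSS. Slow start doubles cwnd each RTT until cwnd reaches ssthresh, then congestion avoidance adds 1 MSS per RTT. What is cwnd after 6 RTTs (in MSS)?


RTT 0: cwnd = 1 MSS (initial)
RTT 1: cwnd = 2 MSS (slow start, doubled)
RTT 2: cwnd = 4 MSS (slow start, doubled)
RTT 3: cwnd = 5 MSS (congestion avoidance, +1)
RTT 4: cwnd = 6 MSS (congestion avoidance, +1)
RTT 5: cwnd = 7 MSS (congestion avoidance, +1)
RTT 6: cwnd = 8 MSS (congestion avoidance, +1)

8


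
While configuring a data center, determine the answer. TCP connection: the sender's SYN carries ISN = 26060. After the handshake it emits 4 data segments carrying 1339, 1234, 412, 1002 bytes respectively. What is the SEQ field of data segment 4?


The SYN occupies sequence number ISN = 26060, so the first data byte is ISN + 1 = 26061.
SEQ of data segment i = (ISN + 1) + sum of payload sizes of segments 1..i-1.
Segment 1: SEQ = 26061, payload = 1339 bytes
Segment 2: SEQ = 27400, payload = 1234 bytes
Segment 3: SEQ = 28634, payload = 412 bytes
Segment 4: SEQ = 29046, payload = 1002 bytes
SEQ of segment 4 = 26061 + 1339 + 1234 + 412 = 29046

29046


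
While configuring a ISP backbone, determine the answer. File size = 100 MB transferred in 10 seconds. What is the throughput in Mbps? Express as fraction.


Given: file = 100 MB, time = 10 s
File in Mb = 100 * 8 = 800 Mb
Throughput = 800 / 10 Mbps
Throughput = 80 Mbps

80


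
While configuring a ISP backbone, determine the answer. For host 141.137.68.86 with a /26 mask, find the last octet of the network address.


Given: IP = 141.137.68.86, prefix = /26
Subnet mask = 255.255.255.192
Last octet of IP: 86
Last octet of mask: 192
Network last octet = 86 AND 192 = 64

64


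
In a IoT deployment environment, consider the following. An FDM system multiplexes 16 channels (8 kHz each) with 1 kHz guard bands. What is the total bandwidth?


Given: 16 channels, 8 kHz each, guard = 1 kHz
Channel bandwidth = 16 * 8 = 128 kHz
Guard bands = 15 gaps * 1 kHz = 15 kHz
Total = 128 + 15 = 143 kHz

143


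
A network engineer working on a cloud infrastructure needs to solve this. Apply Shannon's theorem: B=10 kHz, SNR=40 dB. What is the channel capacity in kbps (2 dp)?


Given: B = 10 kHz, SNR = 40 dB
SNR linear = 10^(40/10) = 10000
1 + SNR = 10001
log2(10001) = 13.2878566418
C = 10 * 1000 * 13.2878566418 = 132878.5664 bps
C = 132.878566 kbps -> 132.88 kbps (2 dp)

132.88


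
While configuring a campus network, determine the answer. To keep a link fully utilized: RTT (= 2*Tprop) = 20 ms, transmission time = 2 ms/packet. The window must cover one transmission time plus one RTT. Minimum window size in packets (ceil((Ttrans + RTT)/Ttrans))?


Given: Ttrans = 2 ms, RTT = 20 ms (= 2 * Tprop, Tprop = 10 ms)
Time until first ACK returns = Ttrans + RTT = 2 + 20 = 22 ms
Need W * Ttrans >= Ttrans + RTT  ->  W >= (Ttrans + RTT) / Ttrans
(Ttrans + RTT) / Ttrans = 22 / 2 = 11
W_min = ceil(11) = 11

11


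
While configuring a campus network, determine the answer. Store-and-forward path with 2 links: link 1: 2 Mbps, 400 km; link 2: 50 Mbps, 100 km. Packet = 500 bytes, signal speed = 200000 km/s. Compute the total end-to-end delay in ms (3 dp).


Packet = 500 bytes = 4000 bits. Store-and-forward: sum (t_trans + t_prop) per link.
Link 1: t_trans = 4000/(2*10^6) s = 2.0000 ms; t_prop = 400/200000 s = 2.0000 ms; subtotal = 4.0000 ms
Link 2: t_trans = 4000/(50*10^6) s = 0.0800 ms; t_prop = 100/200000 s = 0.5000 ms; subtotal = 0.5800 ms
End-to-end = 4.0000 + 0.5800 = 4.5800 ms -> 4.580 ms (3 dp)

4.580


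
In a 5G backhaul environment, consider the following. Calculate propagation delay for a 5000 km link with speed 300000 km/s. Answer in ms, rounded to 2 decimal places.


Given: distance = 5000 km, speed = 300000 km/s
Delay = distance / speed = 5000 / 300000 seconds
Delay in ms = 5000 * 1000 / 300000
Delay = 16.6667 ms
Rounded to 2 dp = 16.67 ms

16.67


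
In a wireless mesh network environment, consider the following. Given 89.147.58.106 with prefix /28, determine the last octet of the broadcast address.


Given: IP = 89.147.58.106, prefix = /28
Host bits = 32 - 28 = 4
Network last octet = 106 AND mask = 96
Host part size = 2^4 - 1 = 15
Broadcast last octet = 96 OR 15 = 111

111


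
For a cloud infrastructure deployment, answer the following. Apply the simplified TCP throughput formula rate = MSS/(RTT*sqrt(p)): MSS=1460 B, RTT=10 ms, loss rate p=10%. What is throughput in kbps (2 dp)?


Given: MSS = 1460 bytes, RTT = 10 ms, loss = 10%
RTT in seconds = 10 / 1000 = 0.01
Loss rate = 10% = 0.1
sqrt(loss) = sqrt(0.1) = 0.316227766017
Throughput (bytes/s) = 1460 / (0.01 * 0.316227766017) = 461692.5384
Throughput (kbps) = 461692.5384 * 8 / 1000 = 3693.540307 -> 3693.54 kbps (2 dp)

3693.54


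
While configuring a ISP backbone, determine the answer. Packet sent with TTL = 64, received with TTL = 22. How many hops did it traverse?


Given: initial TTL = 64, received TTL = 22
Hops = initial TTL - received TTL
Hops = 64 - 22 = 42

42


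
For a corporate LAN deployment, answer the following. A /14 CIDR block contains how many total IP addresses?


Given: CIDR prefix /14
Host bits = 32 - 14 = 18
Total addresses = 2^18 = 262144

262144


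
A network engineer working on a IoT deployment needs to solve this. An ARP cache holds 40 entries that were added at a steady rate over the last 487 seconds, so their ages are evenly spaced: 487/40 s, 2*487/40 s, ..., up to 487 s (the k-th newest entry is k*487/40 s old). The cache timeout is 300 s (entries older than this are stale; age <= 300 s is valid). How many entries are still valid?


Ages are k * 487/40 s for k = 1..40 (spacing = 12.1750 s).
Entry k is valid iff k * 487/40 <= 300 iff k <= 40 * 300 / 487 = 24.6407
n_valid = floor(24.6407) = 24
(n_stale = 40 - 24 = 16)

24


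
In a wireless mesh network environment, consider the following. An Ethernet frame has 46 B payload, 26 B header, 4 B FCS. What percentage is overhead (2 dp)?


Given: payload = 46 B, header = 26 B, trailer = 4 B
Overhead bytes = header + trailer = 26 + 4 = 30
Total frame = payload + overhead = 46 + 30 = 76
Overhead % = 30 / 76 * 100 = 39.4737% -> 39.47% (2 dp)

39.47


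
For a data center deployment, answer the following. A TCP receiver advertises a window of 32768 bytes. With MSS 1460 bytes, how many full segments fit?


Given: RWND = 32768 bytes, MSS = 1460 bytes
Full segments = floor(RWND / MSS)
Full segments = floor(32768 / 1460)
Full segments = floor(22.4438) = 22

22


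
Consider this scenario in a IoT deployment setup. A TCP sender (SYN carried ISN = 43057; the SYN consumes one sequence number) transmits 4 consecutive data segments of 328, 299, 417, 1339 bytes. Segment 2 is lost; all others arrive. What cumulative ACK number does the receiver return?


SYN uses sequence number 43057; first data byte = ISN + 1 = 43058.
Segment 1: SEQ = 43058, len = 328 B, covers [43058, 43385]
Segment 2: SEQ = 43386, len = 299 B, covers [43386, 43684] [LOST]
Segment 3: SEQ = 43685, len = 417 B, covers [43685, 44101]
Segment 4: SEQ = 44102, len = 1339 B, covers [44102, 45440]
In-order data received: bytes [43058, 43385] (segments 1..1).
Segment 2 missing -> gap begins at byte 43386; later segments buffered out of order.
Cumulative ACK = next expected in-order byte = 43058 + 328 = 43386

43386


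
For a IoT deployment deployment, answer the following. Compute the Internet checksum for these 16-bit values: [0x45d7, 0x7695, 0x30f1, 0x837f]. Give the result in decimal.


Given words: [0x45d7, 0x7695, 0x30f1, 0x837f]
Step 1: Sum all words
Raw sum = 17879 + 30357 + 12529 + 33663 = 94428
Step 2: Fold carry: (28892 + 1) = 28893
One's complement = ~28893 & 0xFFFF = 36642

36642


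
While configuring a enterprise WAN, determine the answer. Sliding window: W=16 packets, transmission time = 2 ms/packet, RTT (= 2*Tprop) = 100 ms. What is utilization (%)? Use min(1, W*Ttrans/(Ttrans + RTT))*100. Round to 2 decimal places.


Given: W = 16, Ttrans = 2 ms, RTT = 100 ms (= 2 * Tprop, Tprop = 50 ms)
Cycle time = Ttrans + RTT = 2 + 100 = 102 ms (first packet sent until its ACK returns)
W * Ttrans = 16 * 2 = 32 ms of sending per cycle
W * Ttrans / (Ttrans + RTT) = 32 / 102 = 0.313725
U = min(1, 0.313725) = 0.313725
U% = 31.37%

31.37


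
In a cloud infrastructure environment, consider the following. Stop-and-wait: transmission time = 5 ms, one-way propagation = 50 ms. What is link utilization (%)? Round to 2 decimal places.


Given: Ttrans = 5 ms, Tprop = 50 ms
RTT = 2 * Tprop = 2 * 50 = 100 ms
U = Ttrans / (Ttrans + RTT)
U = 5 / (5 + 100)
U = 5 / 105 = 0.047619
U% = 4.76%

4.76


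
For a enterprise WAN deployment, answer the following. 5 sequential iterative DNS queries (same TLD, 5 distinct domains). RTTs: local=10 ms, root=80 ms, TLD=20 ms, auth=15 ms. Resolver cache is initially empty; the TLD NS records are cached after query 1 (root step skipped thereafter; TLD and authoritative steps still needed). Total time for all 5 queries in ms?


Lookup 1 (cold cache): local + root + TLD + auth = 10 + 80 + 20 + 15 = 125 ms
Lookups 2..5 (TLD NS cached -> skip root; new domain -> still ask TLD and auth): local + TLD + auth = 10 + 20 + 15 = 45 ms each
Remaining 4 lookups: 4 * 45 = 180 ms
Total = 125 + 180 = 305 ms

305


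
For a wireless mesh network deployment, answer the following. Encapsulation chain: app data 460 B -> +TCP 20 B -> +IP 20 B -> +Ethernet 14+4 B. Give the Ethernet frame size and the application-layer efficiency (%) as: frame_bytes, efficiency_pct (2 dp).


TCP segment = 460 + 20 = 480 B
IP packet = 480 + 20 = 500 B
Ethernet frame = 500 + 14 + 4 = 518 B
Efficiency = app / frame = 460 / 518 = 0.888031 = 88.8031% -> 88.80% (2 dp)

518, 88.80


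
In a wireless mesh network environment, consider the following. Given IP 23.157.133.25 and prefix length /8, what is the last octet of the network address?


Given: IP = 23.157.133.25, prefix = /8
Subnet mask = 255.0.0.0
Last octet of IP: 25
Last octet of mask: 0
Network last octet = 25 AND 0 = 0

0


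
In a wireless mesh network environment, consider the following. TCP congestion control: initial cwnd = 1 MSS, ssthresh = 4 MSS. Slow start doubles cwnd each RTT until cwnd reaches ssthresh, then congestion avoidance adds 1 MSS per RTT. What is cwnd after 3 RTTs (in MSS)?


RTT 0: cwnd = 1 MSS (initial)
RTT 1: cwnd = 2 MSS (slow start, doubled)
RTT 2: cwnd = 4 MSS (slow start, doubled)
RTT 3: cwnd = 5 MSS (congestion avoidance, +1)

5


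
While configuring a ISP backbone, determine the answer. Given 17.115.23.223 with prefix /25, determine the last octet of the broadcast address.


Given: IP = 17.115.23.223, prefix = /25
Host bits = 32 - 25 = 7
Network last octet = 223 AND mask = 128
Host part size = 2^7 - 1 = 127
Broadcast last octet = 128 OR 127 = 255

255


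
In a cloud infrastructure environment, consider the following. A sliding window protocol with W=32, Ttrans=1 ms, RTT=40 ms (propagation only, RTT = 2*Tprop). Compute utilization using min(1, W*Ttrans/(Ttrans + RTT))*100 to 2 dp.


Given: W = 32, Ttrans = 1 ms, RTT = 40 ms (= 2 * Tprop, Tprop = 20 ms)
Cycle time = Ttrans + RTT = 1 + 40 = 41 ms (first packet sent until its ACK returns)
W * Ttrans = 32 * 1 = 32 ms of sending per cycle
W * Ttrans / (Ttrans + RTT) = 32 / 41 = 0.780488
U = min(1, 0.780488) = 0.780488
U% = 78.05%

78.05


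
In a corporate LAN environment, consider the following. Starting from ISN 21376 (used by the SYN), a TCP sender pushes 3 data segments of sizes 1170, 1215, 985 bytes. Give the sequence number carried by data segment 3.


The SYN occupies sequence number ISN = 21376, so the first data byte is ISN + 1 = 21377.
SEQ of data segment i = (ISN + 1) + sum of payload sizes of segments 1..i-1.
Segment 1: SEQ = 21377, payload = 1170 bytes
Segment 2: SEQ = 22547, payload = 1215 bytes
Segment 3: SEQ = 23762, payload = 985 bytes
SEQ of segment 3 = 21377 + 1170 + 1215 = 23762

23762


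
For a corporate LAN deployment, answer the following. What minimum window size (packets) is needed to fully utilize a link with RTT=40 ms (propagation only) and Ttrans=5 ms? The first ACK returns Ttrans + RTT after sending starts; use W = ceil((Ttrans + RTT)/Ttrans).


Given: Ttrans = 5 ms, RTT = 40 ms (= 2 * Tprop, Tprop = 20 ms)
Time until first ACK returns = Ttrans + RTT = 5 + 40 = 45 ms
Need W * Ttrans >= Ttrans + RTT  ->  W >= (Ttrans + RTT) / Ttrans
(Ttrans + RTT) / Ttrans = 45 / 5 = 9
W_min = ceil(9) = 9

9


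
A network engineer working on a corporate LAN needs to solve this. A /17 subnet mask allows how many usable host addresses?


Given: subnet mask /17
Host bits = 32 - 17 = 15
Total addresses = 2^15 = 32768
Usable hosts = 32768 - 2 (network + broadcast) = 32766

32766


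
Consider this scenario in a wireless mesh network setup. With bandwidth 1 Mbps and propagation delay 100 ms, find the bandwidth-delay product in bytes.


Given: bandwidth = 1 Mbps, delay = 100 ms
BDP in bits = 1 * 10^6 * 100 / 1000
BDP in bits = 100000
BDP in bytes = 100000 / 8 = 12500

12500


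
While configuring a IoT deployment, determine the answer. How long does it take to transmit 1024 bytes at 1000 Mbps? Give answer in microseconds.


Given: packet = 1024 bytes, bandwidth = 1000 Mbps
Packet in bits = 1024 * 8 = 8192 bits
Bandwidth = 1000 * 10^6 = 1000000000 bps
Time = 8192 / 1000000000 seconds
Time in us = 8192 * 10^6 / 1000000000 = 8.192

8.192


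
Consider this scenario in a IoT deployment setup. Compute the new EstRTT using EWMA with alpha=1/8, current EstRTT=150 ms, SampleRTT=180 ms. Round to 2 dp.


Given: EstRTT = 150 ms, SampleRTT = 180 ms, alpha = 1/8
New EstRTT = (1 - alpha) * EstRTT + alpha * SampleRTT
(7/8) * 150 = 131.25
(1/8) * 180 = 22.5
New EstRTT = 131.25 + 22.5 = 153.75 ms -> 153.75 ms (2 dp)

153.75


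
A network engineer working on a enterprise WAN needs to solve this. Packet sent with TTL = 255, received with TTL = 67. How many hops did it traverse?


Given: initial TTL = 255, received TTL = 67
Hops = initial TTL - received TTL
Hops = 255 - 67 = 188

188


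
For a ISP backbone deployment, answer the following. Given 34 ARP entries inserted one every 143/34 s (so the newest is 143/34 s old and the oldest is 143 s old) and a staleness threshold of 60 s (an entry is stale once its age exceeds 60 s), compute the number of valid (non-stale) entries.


Ages are k * 143/34 s for k = 1..34 (spacing = 4.2059 s).
Entry k is valid iff k * 143/34 <= 60 iff k <= 34 * 60 / 143 = 14.2657
n_valid = floor(14.2657) = 14
(n_stale = 34 - 14 = 20)

14


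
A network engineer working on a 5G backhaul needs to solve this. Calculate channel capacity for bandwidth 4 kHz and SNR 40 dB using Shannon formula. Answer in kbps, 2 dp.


Given: B = 4 kHz, SNR = 40 dB
SNR linear = 10^(40/10) = 10000
1 + SNR = 10001
log2(10001) = 13.2878566418
C = 4 * 1000 * 13.2878566418 = 53151.4266 bps
C = 53.151427 kbps -> 53.15 kbps (2 dp)

53.15


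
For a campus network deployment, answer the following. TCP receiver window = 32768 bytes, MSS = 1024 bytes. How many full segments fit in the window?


Given: RWND = 32768 bytes, MSS = 1024 bytes
Full segments = floor(RWND / MSS)
Full segments = floor(32768 / 1024)
Full segments = floor(32.0) = 32

32


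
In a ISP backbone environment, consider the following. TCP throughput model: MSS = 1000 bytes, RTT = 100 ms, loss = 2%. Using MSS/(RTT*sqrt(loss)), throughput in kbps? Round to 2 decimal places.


Given: MSS = 1000 bytes, RTT = 100 ms, loss = 2%
RTT in seconds = 100 / 1000 = 0.1
Loss rate = 2% = 0.02
sqrt(loss) = sqrt(0.02) = 0.141421356237
Throughput (bytes/s) = 1000 / (0.1 * 0.141421356237) = 70710.6781
Throughput (kbps) = 70710.6781 * 8 / 1000 = 565.685425 -> 565.69 kbps (2 dp)

565.69


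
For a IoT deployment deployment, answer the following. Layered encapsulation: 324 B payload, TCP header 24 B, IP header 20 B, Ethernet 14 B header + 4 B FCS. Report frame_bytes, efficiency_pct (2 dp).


TCP segment = 324 + 24 = 348 B
IP packet = 348 + 20 = 368 B
Ethernet frame = 368 + 14 + 4 = 386 B
Efficiency = app / frame = 324 / 386 = 0.839378 = 83.9378% -> 83.94% (2 dp)

386, 83.94


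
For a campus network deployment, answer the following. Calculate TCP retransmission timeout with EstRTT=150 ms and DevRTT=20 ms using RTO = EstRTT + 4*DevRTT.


Given: EstRTT = 150 ms, DevRTT = 20 ms
Timeout = EstRTT + 4 * DevRTT
4 * DevRTT = 4 * 20 = 80
Timeout = 150 + 80 = 230 ms

230


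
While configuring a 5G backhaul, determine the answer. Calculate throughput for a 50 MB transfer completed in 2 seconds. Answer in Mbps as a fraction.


Given: file = 50 MB, time = 2 s
File in Mb = 50 * 8 = 400 Mb
Throughput = 400 / 2 Mbps
Throughput = 200 Mbps

200


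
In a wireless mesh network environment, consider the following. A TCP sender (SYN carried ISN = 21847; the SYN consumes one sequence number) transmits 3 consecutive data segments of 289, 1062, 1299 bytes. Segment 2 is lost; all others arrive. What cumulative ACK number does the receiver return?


SYN uses sequence number 21847; first data byte = ISN + 1 = 21848.
Segment 1: SEQ = 21848, len = 289 B, covers [21848, 22136]
Segment 2: SEQ = 22137, len = 1062 B, covers [22137, 23198] [LOST]
Segment 3: SEQ = 23199, len = 1299 B, covers [23199, 24497]
In-order data received: bytes [21848, 22136] (segments 1..1).
Segment 2 missing -> gap begins at byte 22137; later segments buffered out of order.
Cumulative ACK = next expected in-order byte = 21848 + 289 = 22137

22137


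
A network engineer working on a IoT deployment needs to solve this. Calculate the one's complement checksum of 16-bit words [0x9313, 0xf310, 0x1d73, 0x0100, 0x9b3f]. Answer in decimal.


Given words: [0x9313, 0xf310, 0x1d73, 0x0100, 0x9b3f]
Step 1: Sum all words
Raw sum = 37651 + 62224 + 7539 + 256 + 39743 = 147413
Step 2: Fold carry: (16341 + 2) = 16343
One's complement = ~16343 & 0xFFFF = 49192

49192


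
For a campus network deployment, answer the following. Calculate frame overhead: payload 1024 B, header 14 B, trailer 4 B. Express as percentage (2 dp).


Given: payload = 1024 B, header = 14 B, trailer = 4 B
Overhead bytes = header + trailer = 14 + 4 = 18
Total frame = payload + overhead = 1024 + 18 = 1042
Overhead % = 18 / 1042 * 100 = 1.7274% -> 1.73% (2 dp)

1.73


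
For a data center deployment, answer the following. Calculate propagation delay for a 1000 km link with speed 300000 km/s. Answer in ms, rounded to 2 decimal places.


Given: distance = 1000 km, speed = 300000 km/s
Delay = distance / speed = 1000 / 300000 seconds
Delay in ms = 1000 * 1000 / 300000
Delay = 3.3333 ms
Rounded to 2 dp = 3.33 ms

3.33


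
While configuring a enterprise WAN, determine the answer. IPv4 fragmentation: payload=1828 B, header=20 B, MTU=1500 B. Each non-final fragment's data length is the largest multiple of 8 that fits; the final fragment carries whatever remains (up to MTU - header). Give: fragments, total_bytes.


Max data per non-final fragment = floor((MTU - header)/8)*8 = floor((1500 - 20)/8)*8 = floor(1480/8)*8 = 1480 B
Final fragment needs no 8-byte alignment: it can carry up to MTU - header = 1480 B
Non-final fragments needed = ceil((payload - 1480) / 1480) = ceil(348/1480) = ceil(0.2351) = 1
Number of fragments = 1 + 1 = 2
Fragment sizes (data): 1 * 1480 B + 348 B (last, 348 <= 1480 OK)
Total bytes sent = payload + n_frags * header = 1828 + 2*20 = 1828 + 40 = 1868 B

2, 1868
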